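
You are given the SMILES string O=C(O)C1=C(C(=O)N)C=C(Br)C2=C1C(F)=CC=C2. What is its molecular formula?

C12H7BrFNO3

Walk through each heavy atom and fill implicit hydrogens from standard valence (C 4, N 3, O 2, S 2, halogen 1):
  atom 1: O, bond orders sum to 2 (valence 2) → 0 H
  atom 2: C, bond orders sum to 4 (valence 4) → 0 H
  atom 3: O, bond orders sum to 1 (valence 2) → 1 H
  atom 4: C, bond orders sum to 4 (valence 4) → 0 H
  atom 5: C, bond orders sum to 4 (valence 4) → 0 H
  atom 6: C, bond orders sum to 4 (valence 4) → 0 H
  atom 7: O, bond orders sum to 2 (valence 2) → 0 H
  atom 8: N, bond orders sum to 1 (valence 3) → 2 H
  atom 9: C, bond orders sum to 3 (valence 4) → 1 H
  atom 10: C, bond orders sum to 4 (valence 4) → 0 H
  atom 11: Br (halogen, monovalent) → 0 H
  atom 12: C, bond orders sum to 4 (valence 4) → 0 H
  atom 13: C, bond orders sum to 4 (valence 4) → 0 H
  atom 14: C, bond orders sum to 4 (valence 4) → 0 H
  atom 15: F (halogen, monovalent) → 0 H
  atom 16: C, bond orders sum to 3 (valence 4) → 1 H
  atom 17: C, bond orders sum to 3 (valence 4) → 1 H
  atom 18: C, bond orders sum to 3 (valence 4) → 1 H
Totals → C:12, H:7, Br:1, F:1, N:1, O:3.
In Hill order: C12H7BrFNO3.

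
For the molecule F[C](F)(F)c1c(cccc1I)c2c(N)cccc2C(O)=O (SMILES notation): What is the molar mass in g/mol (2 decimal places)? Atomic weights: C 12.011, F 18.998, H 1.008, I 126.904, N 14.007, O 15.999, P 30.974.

407.13 g/mol

First, the molecular formula is C14H9F3INO2 (counting implicit H from valence).
  C: 14 × 12.011 = 168.154
  F: 3 × 18.998 = 56.994
  H: 9 × 1.008 = 9.072
  I: 1 × 126.904 = 126.904
  N: 1 × 14.007 = 14.007
  O: 2 × 15.999 = 31.998
Sum: 14×12.011 + 3×18.998 + 9×1.008 + 1×126.904 + 1×14.007 + 2×15.999 = 407.129 → 407.13 g/mol.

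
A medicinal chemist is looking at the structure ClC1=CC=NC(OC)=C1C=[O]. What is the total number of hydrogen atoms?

Walk through each heavy atom and fill implicit hydrogens from standard valence (C 4, N 3, O 2, S 2, halogen 1):
  atom 1: Cl (halogen, monovalent) → 0 H
  atom 2: C, bond orders sum to 4 (valence 4) → 0 H
  atom 3: C, bond orders sum to 3 (valence 4) → 1 H
  atom 4: C, bond orders sum to 3 (valence 4) → 1 H
  atom 5: N, bond orders sum to 3 (valence 3) → 0 H
  atom 6: C, bond orders sum to 4 (valence 4) → 0 H
  atom 7: O, bond orders sum to 2 (valence 2) → 0 H
  atom 8: C, bond orders sum to 1 (valence 4) → 3 H
  atom 9: C, bond orders sum to 4 (valence 4) → 0 H
  atom 10: C, bond orders sum to 3 (valence 4) → 1 H
  atom 11: O with explicit H count 0
Total hydrogens: 6.

6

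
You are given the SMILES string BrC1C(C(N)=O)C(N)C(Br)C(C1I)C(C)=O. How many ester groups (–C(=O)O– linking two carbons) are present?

0

Scan the SMILES for the ester motif — none present.
Groups that are present: 1 amide, 1 ketone, 1 primary amine.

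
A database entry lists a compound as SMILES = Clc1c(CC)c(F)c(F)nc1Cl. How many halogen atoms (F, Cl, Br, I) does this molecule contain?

Halogen atoms appear at heavy-atom positions 1, 7, 9, 12 (2×Cl, 2×F).
Halogen count: 4.

4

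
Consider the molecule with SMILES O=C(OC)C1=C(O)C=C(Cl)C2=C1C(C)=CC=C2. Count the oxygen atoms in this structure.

3

Scan the SMILES for O atoms (remember two-letter symbols like Cl and Br are single atoms).
Oxygen count: 3.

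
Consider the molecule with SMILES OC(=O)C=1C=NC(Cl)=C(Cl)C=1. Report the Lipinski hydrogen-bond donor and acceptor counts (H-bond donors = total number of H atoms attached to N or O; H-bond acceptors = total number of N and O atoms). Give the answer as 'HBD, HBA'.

Donors: find every N or O and count the H atoms it carries.
  atom 1 (O): bond orders sum to 1 → 1 H
  atom 3 (O): bond orders sum to 2 → 0 H
  atom 6 (N): bond orders sum to 3 → 0 H
Lipinski HBD = 1.
Acceptors: N atoms = 1, O atoms = 2 → HBA = 3.

1, 3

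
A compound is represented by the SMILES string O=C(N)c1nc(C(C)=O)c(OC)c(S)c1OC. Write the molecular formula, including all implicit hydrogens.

Walk through each heavy atom and fill implicit hydrogens from standard valence (C 4, N 3, O 2, S 2, halogen 1); for lowercase aromatic atoms, an aromatic c carries 1 H when it has two neighbours and 0 H with three, and aromatic n carries 0 H:
  atom 1: O, bond orders sum to 2 (valence 2) → 0 H
  atom 2: C, bond orders sum to 4 (valence 4) → 0 H
  atom 3: N, bond orders sum to 1 (valence 3) → 2 H
  atom 4: aromatic c, 3 neighbours → 0 H
  atom 5: aromatic n, 2 neighbours → 0 H
  atom 6: aromatic c, 3 neighbours → 0 H
  atom 7: C, bond orders sum to 4 (valence 4) → 0 H
  atom 8: C, bond orders sum to 1 (valence 4) → 3 H
  atom 9: O, bond orders sum to 2 (valence 2) → 0 H
  atom 10: aromatic c, 3 neighbours → 0 H
  atom 11: O, bond orders sum to 2 (valence 2) → 0 H
  atom 12: C, bond orders sum to 1 (valence 4) → 3 H
  atom 13: aromatic c, 3 neighbours → 0 H
  atom 14: S, bond orders sum to 1 (valence 2) → 1 H
  atom 15: aromatic c, 3 neighbours → 0 H
  atom 16: O, bond orders sum to 2 (valence 2) → 0 H
  atom 17: C, bond orders sum to 1 (valence 4) → 3 H
Totals → C:10, H:12, N:2, O:4, S:1.
In Hill order: C10H12N2O4S.

C10H12N2O4S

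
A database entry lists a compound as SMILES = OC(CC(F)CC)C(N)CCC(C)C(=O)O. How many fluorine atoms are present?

1

Scan the SMILES for F atoms (remember two-letter symbols like Cl and Br are single atoms).
Fluorine count: 1.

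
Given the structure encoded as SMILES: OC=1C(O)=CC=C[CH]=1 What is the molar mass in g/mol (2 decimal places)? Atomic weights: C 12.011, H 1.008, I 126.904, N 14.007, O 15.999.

First, the molecular formula is C6H6O2 (counting implicit H from valence).
  C: 6 × 12.011 = 72.066
  H: 6 × 1.008 = 6.048
  O: 2 × 15.999 = 31.998
Sum: 6×12.011 + 6×1.008 + 2×15.999 = 110.112 → 110.11 g/mol.

110.11 g/mol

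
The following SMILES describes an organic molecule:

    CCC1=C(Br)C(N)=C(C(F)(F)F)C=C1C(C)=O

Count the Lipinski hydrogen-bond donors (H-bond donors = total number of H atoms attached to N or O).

2

Donors: find every N or O and count the H atoms it carries.
  atom 7 (N): bond orders sum to 1 → 2 H
  atom 17 (O): bond orders sum to 2 → 0 H
Lipinski HBD = 2.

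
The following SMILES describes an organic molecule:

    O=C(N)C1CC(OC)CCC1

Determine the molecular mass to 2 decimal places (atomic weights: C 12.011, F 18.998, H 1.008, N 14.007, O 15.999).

157.21 g/mol

First, the molecular formula is C8H15NO2 (counting implicit H from valence).
  C: 8 × 12.011 = 96.088
  H: 15 × 1.008 = 15.120
  N: 1 × 14.007 = 14.007
  O: 2 × 15.999 = 31.998
Sum: 8×12.011 + 15×1.008 + 1×14.007 + 2×15.999 = 157.213 → 157.21 g/mol.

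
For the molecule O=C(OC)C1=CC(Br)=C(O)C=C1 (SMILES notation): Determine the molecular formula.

Walk through each heavy atom and fill implicit hydrogens from standard valence (C 4, N 3, O 2, S 2, halogen 1):
  atom 1: O, bond orders sum to 2 (valence 2) → 0 H
  atom 2: C, bond orders sum to 4 (valence 4) → 0 H
  atom 3: O, bond orders sum to 2 (valence 2) → 0 H
  atom 4: C, bond orders sum to 1 (valence 4) → 3 H
  atom 5: C, bond orders sum to 4 (valence 4) → 0 H
  atom 6: C, bond orders sum to 3 (valence 4) → 1 H
  atom 7: C, bond orders sum to 4 (valence 4) → 0 H
  atom 8: Br (halogen, monovalent) → 0 H
  atom 9: C, bond orders sum to 4 (valence 4) → 0 H
  atom 10: O, bond orders sum to 1 (valence 2) → 1 H
  atom 11: C, bond orders sum to 3 (valence 4) → 1 H
  atom 12: C, bond orders sum to 3 (valence 4) → 1 H
Totals → C:8, H:7, Br:1, O:3.
In Hill order: C8H7BrO3.

C8H7BrO3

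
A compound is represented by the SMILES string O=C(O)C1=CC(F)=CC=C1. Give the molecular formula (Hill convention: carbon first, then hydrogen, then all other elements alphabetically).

Walk through each heavy atom and fill implicit hydrogens from standard valence (C 4, N 3, O 2, S 2, halogen 1):
  atom 1: O, bond orders sum to 2 (valence 2) → 0 H
  atom 2: C, bond orders sum to 4 (valence 4) → 0 H
  atom 3: O, bond orders sum to 1 (valence 2) → 1 H
  atom 4: C, bond orders sum to 4 (valence 4) → 0 H
  atom 5: C, bond orders sum to 3 (valence 4) → 1 H
  atom 6: C, bond orders sum to 4 (valence 4) → 0 H
  atom 7: F (halogen, monovalent) → 0 H
  atom 8: C, bond orders sum to 3 (valence 4) → 1 H
  atom 9: C, bond orders sum to 3 (valence 4) → 1 H
  atom 10: C, bond orders sum to 3 (valence 4) → 1 H
Totals → C:7, H:5, F:1, O:2.
In Hill order: C7H5FO2.

C7H5FO2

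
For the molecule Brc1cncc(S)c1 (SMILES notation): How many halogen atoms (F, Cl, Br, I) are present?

Halogen atoms appear at heavy-atom position 1 (1×Br).
Other groups present: 1 thiol.
Halogen count: 1.

1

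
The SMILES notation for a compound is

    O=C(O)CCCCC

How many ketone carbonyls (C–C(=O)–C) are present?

0

Scan the SMILES for the ketone motif — none present.
Groups that are present: 1 carboxylic acid.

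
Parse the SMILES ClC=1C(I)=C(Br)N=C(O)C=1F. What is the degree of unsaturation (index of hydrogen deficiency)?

Molecular formula: C5HBrClFINO.
DoU = (2C + 2 + N − H − X) / 2, where X is the halogen count and O/S are ignored.
    = (2·5 + 2 + 1 − 1 − 4) / 2 = 8 / 2 = 4.

4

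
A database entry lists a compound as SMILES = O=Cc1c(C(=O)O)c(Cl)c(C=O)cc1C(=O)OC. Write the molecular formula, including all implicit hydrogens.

Walk through each heavy atom and fill implicit hydrogens from standard valence (C 4, N 3, O 2, S 2, halogen 1); for lowercase aromatic atoms, an aromatic c carries 1 H when it has two neighbours and 0 H with three, and aromatic n carries 0 H:
  atom 1: O, bond orders sum to 2 (valence 2) → 0 H
  atom 2: C, bond orders sum to 3 (valence 4) → 1 H
  atom 3: aromatic c, 3 neighbours → 0 H
  atom 4: aromatic c, 3 neighbours → 0 H
  atom 5: C, bond orders sum to 4 (valence 4) → 0 H
  atom 6: O, bond orders sum to 2 (valence 2) → 0 H
  atom 7: O, bond orders sum to 1 (valence 2) → 1 H
  atom 8: aromatic c, 3 neighbours → 0 H
  atom 9: Cl (halogen, monovalent) → 0 H
  atom 10: aromatic c, 3 neighbours → 0 H
  atom 11: C, bond orders sum to 3 (valence 4) → 1 H
  atom 12: O, bond orders sum to 2 (valence 2) → 0 H
  atom 13: aromatic c, 2 neighbours → 1 H
  atom 14: aromatic c, 3 neighbours → 0 H
  atom 15: C, bond orders sum to 4 (valence 4) → 0 H
  atom 16: O, bond orders sum to 2 (valence 2) → 0 H
  atom 17: O, bond orders sum to 2 (valence 2) → 0 H
  atom 18: C, bond orders sum to 1 (valence 4) → 3 H
Totals → C:11, H:7, Cl:1, O:6.
In Hill order: C11H7ClO6.

C11H7ClO6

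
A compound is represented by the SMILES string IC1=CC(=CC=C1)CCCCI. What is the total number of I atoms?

Scan the SMILES for I atoms (remember two-letter symbols like Cl and Br are single atoms).
Iodine count: 2.

2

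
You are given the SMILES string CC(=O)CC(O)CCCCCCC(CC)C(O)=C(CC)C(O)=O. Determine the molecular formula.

Walk through each heavy atom and fill implicit hydrogens from standard valence (C 4, N 3, O 2, S 2, halogen 1):
  atom 1: C, bond orders sum to 1 (valence 4) → 3 H
  atom 2: C, bond orders sum to 4 (valence 4) → 0 H
  atom 3: O, bond orders sum to 2 (valence 2) → 0 H
  atom 4: C, bond orders sum to 2 (valence 4) → 2 H
  atom 5: C, bond orders sum to 3 (valence 4) → 1 H
  atom 6: O, bond orders sum to 1 (valence 2) → 1 H
  atom 7: C, bond orders sum to 2 (valence 4) → 2 H
  atom 8: C, bond orders sum to 2 (valence 4) → 2 H
  atom 9: C, bond orders sum to 2 (valence 4) → 2 H
  atom 10: C, bond orders sum to 2 (valence 4) → 2 H
  atom 11: C, bond orders sum to 2 (valence 4) → 2 H
  atom 12: C, bond orders sum to 2 (valence 4) → 2 H
  atom 13: C, bond orders sum to 3 (valence 4) → 1 H
  atom 14: C, bond orders sum to 2 (valence 4) → 2 H
  atom 15: C, bond orders sum to 1 (valence 4) → 3 H
  atom 16: C, bond orders sum to 4 (valence 4) → 0 H
  atom 17: O, bond orders sum to 1 (valence 2) → 1 H
  atom 18: C, bond orders sum to 4 (valence 4) → 0 H
  atom 19: C, bond orders sum to 2 (valence 4) → 2 H
  atom 20: C, bond orders sum to 1 (valence 4) → 3 H
  atom 21: C, bond orders sum to 4 (valence 4) → 0 H
  atom 22: O, bond orders sum to 1 (valence 2) → 1 H
  atom 23: O, bond orders sum to 2 (valence 2) → 0 H
Totals → C:18, H:32, O:5.
In Hill order: C18H32O5.

C18H32O5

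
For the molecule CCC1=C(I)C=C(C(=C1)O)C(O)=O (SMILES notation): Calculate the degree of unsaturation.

Molecular formula: C9H9IO3.
DoU = (2C + 2 + N − H − X) / 2, where X is the halogen count and O/S are ignored.
    = (2·9 + 2 + 0 − 9 − 1) / 2 = 10 / 2 = 5.

5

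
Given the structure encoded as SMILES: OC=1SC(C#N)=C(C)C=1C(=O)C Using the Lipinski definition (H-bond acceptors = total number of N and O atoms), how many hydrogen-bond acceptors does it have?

N atoms: 1; O atoms: 2.
Lipinski HBA = 1 + 2 = 3.

3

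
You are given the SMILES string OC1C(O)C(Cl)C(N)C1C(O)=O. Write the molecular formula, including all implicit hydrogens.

Walk through each heavy atom and fill implicit hydrogens from standard valence (C 4, N 3, O 2, S 2, halogen 1):
  atom 1: O, bond orders sum to 1 (valence 2) → 1 H
  atom 2: C, bond orders sum to 3 (valence 4) → 1 H
  atom 3: C, bond orders sum to 3 (valence 4) → 1 H
  atom 4: O, bond orders sum to 1 (valence 2) → 1 H
  atom 5: C, bond orders sum to 3 (valence 4) → 1 H
  atom 6: Cl (halogen, monovalent) → 0 H
  atom 7: C, bond orders sum to 3 (valence 4) → 1 H
  atom 8: N, bond orders sum to 1 (valence 3) → 2 H
  atom 9: C, bond orders sum to 3 (valence 4) → 1 H
  atom 10: C, bond orders sum to 4 (valence 4) → 0 H
  atom 11: O, bond orders sum to 1 (valence 2) → 1 H
  atom 12: O, bond orders sum to 2 (valence 2) → 0 H
Totals → C:6, H:10, Cl:1, N:1, O:4.

C6H10ClNO4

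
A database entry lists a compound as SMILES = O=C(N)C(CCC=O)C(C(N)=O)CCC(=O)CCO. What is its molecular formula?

C12H20N2O5

Walk through each heavy atom and fill implicit hydrogens from standard valence (C 4, N 3, O 2, S 2, halogen 1):
  atom 1: O, bond orders sum to 2 (valence 2) → 0 H
  atom 2: C, bond orders sum to 4 (valence 4) → 0 H
  atom 3: N, bond orders sum to 1 (valence 3) → 2 H
  atom 4: C, bond orders sum to 3 (valence 4) → 1 H
  atom 5: C, bond orders sum to 2 (valence 4) → 2 H
  atom 6: C, bond orders sum to 2 (valence 4) → 2 H
  atom 7: C, bond orders sum to 3 (valence 4) → 1 H
  atom 8: O, bond orders sum to 2 (valence 2) → 0 H
  atom 9: C, bond orders sum to 3 (valence 4) → 1 H
  atom 10: C, bond orders sum to 4 (valence 4) → 0 H
  atom 11: N, bond orders sum to 1 (valence 3) → 2 H
  atom 12: O, bond orders sum to 2 (valence 2) → 0 H
  atom 13: C, bond orders sum to 2 (valence 4) → 2 H
  atom 14: C, bond orders sum to 2 (valence 4) → 2 H
  atom 15: C, bond orders sum to 4 (valence 4) → 0 H
  atom 16: O, bond orders sum to 2 (valence 2) → 0 H
  atom 17: C, bond orders sum to 2 (valence 4) → 2 H
  atom 18: C, bond orders sum to 2 (valence 4) → 2 H
  atom 19: O, bond orders sum to 1 (valence 2) → 1 H
Totals → C:12, H:20, N:2, O:5.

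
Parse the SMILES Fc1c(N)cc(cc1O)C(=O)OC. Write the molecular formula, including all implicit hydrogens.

Walk through each heavy atom and fill implicit hydrogens from standard valence (C 4, N 3, O 2, S 2, halogen 1); for lowercase aromatic atoms, an aromatic c carries 1 H when it has two neighbours and 0 H with three, and aromatic n carries 0 H:
  atom 1: F (halogen, monovalent) → 0 H
  atom 2: aromatic c, 3 neighbours → 0 H
  atom 3: aromatic c, 3 neighbours → 0 H
  atom 4: N, bond orders sum to 1 (valence 3) → 2 H
  atom 5: aromatic c, 2 neighbours → 1 H
  atom 6: aromatic c, 3 neighbours → 0 H
  atom 7: aromatic c, 2 neighbours → 1 H
  atom 8: aromatic c, 3 neighbours → 0 H
  atom 9: O, bond orders sum to 1 (valence 2) → 1 H
  atom 10: C, bond orders sum to 4 (valence 4) → 0 H
  atom 11: O, bond orders sum to 2 (valence 2) → 0 H
  atom 12: O, bond orders sum to 2 (valence 2) → 0 H
  atom 13: C, bond orders sum to 1 (valence 4) → 3 H
Totals → C:8, H:8, F:1, N:1, O:3.

C8H8FNO3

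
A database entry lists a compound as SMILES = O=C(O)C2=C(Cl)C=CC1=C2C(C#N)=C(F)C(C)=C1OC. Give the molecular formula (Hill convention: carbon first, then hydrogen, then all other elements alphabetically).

C14H9ClFNO3

Walk through each heavy atom and fill implicit hydrogens from standard valence (C 4, N 3, O 2, S 2, halogen 1):
  atom 1: O, bond orders sum to 2 (valence 2) → 0 H
  atom 2: C, bond orders sum to 4 (valence 4) → 0 H
  atom 3: O, bond orders sum to 1 (valence 2) → 1 H
  atom 4: C, bond orders sum to 4 (valence 4) → 0 H
  atom 5: C, bond orders sum to 4 (valence 4) → 0 H
  atom 6: Cl (halogen, monovalent) → 0 H
  atom 7: C, bond orders sum to 3 (valence 4) → 1 H
  atom 8: C, bond orders sum to 3 (valence 4) → 1 H
  atom 9: C, bond orders sum to 4 (valence 4) → 0 H
  atom 10: C, bond orders sum to 4 (valence 4) → 0 H
  atom 11: C, bond orders sum to 4 (valence 4) → 0 H
  atom 12: C, bond orders sum to 4 (valence 4) → 0 H
  atom 13: N, bond orders sum to 3 (valence 3) → 0 H
  atom 14: C, bond orders sum to 4 (valence 4) → 0 H
  atom 15: F (halogen, monovalent) → 0 H
  atom 16: C, bond orders sum to 4 (valence 4) → 0 H
  atom 17: C, bond orders sum to 1 (valence 4) → 3 H
  atom 18: C, bond orders sum to 4 (valence 4) → 0 H
  atom 19: O, bond orders sum to 2 (valence 2) → 0 H
  atom 20: C, bond orders sum to 1 (valence 4) → 3 H
Totals → C:14, H:9, Cl:1, F:1, N:1, O:3.
In Hill order: C14H9ClFNO3.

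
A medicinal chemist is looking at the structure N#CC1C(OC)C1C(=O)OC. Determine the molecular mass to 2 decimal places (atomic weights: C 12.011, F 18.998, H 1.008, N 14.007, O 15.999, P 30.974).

First, the molecular formula is C7H9NO3 (counting implicit H from valence).
  C: 7 × 12.011 = 84.077
  H: 9 × 1.008 = 9.072
  N: 1 × 14.007 = 14.007
  O: 3 × 15.999 = 47.997
Sum: 7×12.011 + 9×1.008 + 1×14.007 + 3×15.999 = 155.153 → 155.15 g/mol.

155.15 g/mol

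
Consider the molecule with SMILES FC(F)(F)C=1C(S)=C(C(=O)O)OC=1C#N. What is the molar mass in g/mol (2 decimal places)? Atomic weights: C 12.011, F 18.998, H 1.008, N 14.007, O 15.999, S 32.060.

First, the molecular formula is C7H2F3NO3S (counting implicit H from valence).
  C: 7 × 12.011 = 84.077
  F: 3 × 18.998 = 56.994
  H: 2 × 1.008 = 2.016
  N: 1 × 14.007 = 14.007
  O: 3 × 15.999 = 47.997
  S: 1 × 32.060 = 32.060
Sum: 7×12.011 + 3×18.998 + 2×1.008 + 1×14.007 + 3×15.999 + 1×32.060 = 237.151 → 237.15 g/mol.

237.15 g/mol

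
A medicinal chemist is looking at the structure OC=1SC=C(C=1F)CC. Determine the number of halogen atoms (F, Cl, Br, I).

1

Halogen atoms appear at heavy-atom position 7 (1×F).
Other groups present: 1 hydroxyl.
Halogen count: 1.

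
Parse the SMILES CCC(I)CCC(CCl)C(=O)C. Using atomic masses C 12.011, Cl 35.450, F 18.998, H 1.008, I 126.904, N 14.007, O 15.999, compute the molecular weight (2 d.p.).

First, the molecular formula is C9H16ClIO (counting implicit H from valence).
  C: 9 × 12.011 = 108.099
  Cl: 1 × 35.450 = 35.450
  H: 16 × 1.008 = 16.128
  I: 1 × 126.904 = 126.904
  O: 1 × 15.999 = 15.999
Sum: 9×12.011 + 1×35.450 + 16×1.008 + 1×126.904 + 1×15.999 = 302.580 → 302.58 g/mol.

302.58 g/mol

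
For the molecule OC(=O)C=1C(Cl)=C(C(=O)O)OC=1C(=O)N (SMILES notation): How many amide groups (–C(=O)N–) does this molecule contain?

1

The amide motif appears at heavy-atom position 13 in the SMILES.
Other groups present: 2 carboxylic acid.
Amide count: 1.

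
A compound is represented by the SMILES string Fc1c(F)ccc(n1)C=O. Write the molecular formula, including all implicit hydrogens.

Walk through each heavy atom and fill implicit hydrogens from standard valence (C 4, N 3, O 2, S 2, halogen 1); for lowercase aromatic atoms, an aromatic c carries 1 H when it has two neighbours and 0 H with three, and aromatic n carries 0 H:
  atom 1: F (halogen, monovalent) → 0 H
  atom 2: aromatic c, 3 neighbours → 0 H
  atom 3: aromatic c, 3 neighbours → 0 H
  atom 4: F (halogen, monovalent) → 0 H
  atom 5: aromatic c, 2 neighbours → 1 H
  atom 6: aromatic c, 2 neighbours → 1 H
  atom 7: aromatic c, 3 neighbours → 0 H
  atom 8: aromatic n, 2 neighbours → 0 H
  atom 9: C, bond orders sum to 3 (valence 4) → 1 H
  atom 10: O, bond orders sum to 2 (valence 2) → 0 H
Totals → C:6, H:3, F:2, N:1, O:1.

C6H3F2NO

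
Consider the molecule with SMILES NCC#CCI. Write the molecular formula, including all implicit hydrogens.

Walk through each heavy atom and fill implicit hydrogens from standard valence (C 4, N 3, O 2, S 2, halogen 1):
  atom 1: N, bond orders sum to 1 (valence 3) → 2 H
  atom 2: C, bond orders sum to 2 (valence 4) → 2 H
  atom 3: C, bond orders sum to 4 (valence 4) → 0 H
  atom 4: C, bond orders sum to 4 (valence 4) → 0 H
  atom 5: C, bond orders sum to 2 (valence 4) → 2 H
  atom 6: I (halogen, monovalent) → 0 H
Totals → C:4, H:6, I:1, N:1.
In Hill order: C4H6IN.

C4H6IN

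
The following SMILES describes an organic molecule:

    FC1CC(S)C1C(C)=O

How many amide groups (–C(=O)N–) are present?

Scan the SMILES for the amide motif — none present.
Groups that are present: 1 ketone, 1 thiol.

0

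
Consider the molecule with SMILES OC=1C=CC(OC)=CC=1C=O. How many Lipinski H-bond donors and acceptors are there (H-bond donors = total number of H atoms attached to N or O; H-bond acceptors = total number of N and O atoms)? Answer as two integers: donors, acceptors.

Donors: find every N or O and count the H atoms it carries.
  atom 1 (O): bond orders sum to 1 → 1 H
  atom 6 (O): bond orders sum to 2 → 0 H
  atom 11 (O): bond orders sum to 2 → 0 H
Lipinski HBD = 1.
Acceptors: N atoms = 0, O atoms = 3 → HBA = 3.

1, 3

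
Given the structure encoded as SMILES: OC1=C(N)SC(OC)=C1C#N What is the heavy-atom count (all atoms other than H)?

Every atom symbol written in the SMILES (organic subset) is one heavy atom; implicit H are not written.
Heavy atoms by element → C:6, N:2, O:2, S:1.
Total: 11.

11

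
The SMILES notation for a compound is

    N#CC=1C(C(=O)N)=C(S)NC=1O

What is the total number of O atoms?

Scan the SMILES for O atoms (remember two-letter symbols like Cl and Br are single atoms).
Oxygen count: 2.

2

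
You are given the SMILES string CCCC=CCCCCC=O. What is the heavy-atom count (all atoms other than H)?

11

Every atom symbol written in the SMILES (organic subset) is one heavy atom; implicit H are not written.
Heavy atoms by element → C:10, O:1.
Total: 11.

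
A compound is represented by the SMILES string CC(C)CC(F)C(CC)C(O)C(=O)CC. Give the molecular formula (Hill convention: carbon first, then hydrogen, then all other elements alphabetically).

C12H23FO2

Walk through each heavy atom and fill implicit hydrogens from standard valence (C 4, N 3, O 2, S 2, halogen 1):
  atom 1: C, bond orders sum to 1 (valence 4) → 3 H
  atom 2: C, bond orders sum to 3 (valence 4) → 1 H
  atom 3: C, bond orders sum to 1 (valence 4) → 3 H
  atom 4: C, bond orders sum to 2 (valence 4) → 2 H
  atom 5: C, bond orders sum to 3 (valence 4) → 1 H
  atom 6: F (halogen, monovalent) → 0 H
  atom 7: C, bond orders sum to 3 (valence 4) → 1 H
  atom 8: C, bond orders sum to 2 (valence 4) → 2 H
  atom 9: C, bond orders sum to 1 (valence 4) → 3 H
  atom 10: C, bond orders sum to 3 (valence 4) → 1 H
  atom 11: O, bond orders sum to 1 (valence 2) → 1 H
  atom 12: C, bond orders sum to 4 (valence 4) → 0 H
  atom 13: O, bond orders sum to 2 (valence 2) → 0 H
  atom 14: C, bond orders sum to 2 (valence 4) → 2 H
  atom 15: C, bond orders sum to 1 (valence 4) → 3 H
Totals → C:12, H:23, F:1, O:2.
In Hill order: C12H23FO2.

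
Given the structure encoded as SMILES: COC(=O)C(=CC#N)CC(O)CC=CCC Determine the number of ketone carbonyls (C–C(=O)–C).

Scan the SMILES for the ketone motif — none present.
Groups that are present: 2 alkene, 1 ester, 1 hydroxyl, 1 nitrile.

0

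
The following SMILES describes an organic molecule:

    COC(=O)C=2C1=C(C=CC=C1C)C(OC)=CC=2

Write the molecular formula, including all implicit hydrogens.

Walk through each heavy atom and fill implicit hydrogens from standard valence (C 4, N 3, O 2, S 2, halogen 1):
  atom 1: C, bond orders sum to 1 (valence 4) → 3 H
  atom 2: O, bond orders sum to 2 (valence 2) → 0 H
  atom 3: C, bond orders sum to 4 (valence 4) → 0 H
  atom 4: O, bond orders sum to 2 (valence 2) → 0 H
  atom 5: C, bond orders sum to 4 (valence 4) → 0 H
  atom 6: C, bond orders sum to 4 (valence 4) → 0 H
  atom 7: C, bond orders sum to 4 (valence 4) → 0 H
  atom 8: C, bond orders sum to 3 (valence 4) → 1 H
  atom 9: C, bond orders sum to 3 (valence 4) → 1 H
  atom 10: C, bond orders sum to 3 (valence 4) → 1 H
  atom 11: C, bond orders sum to 4 (valence 4) → 0 H
  atom 12: C, bond orders sum to 1 (valence 4) → 3 H
  atom 13: C, bond orders sum to 4 (valence 4) → 0 H
  atom 14: O, bond orders sum to 2 (valence 2) → 0 H
  atom 15: C, bond orders sum to 1 (valence 4) → 3 H
  atom 16: C, bond orders sum to 3 (valence 4) → 1 H
  atom 17: C, bond orders sum to 3 (valence 4) → 1 H
Totals → C:14, H:14, O:3.
In Hill order: C14H14O3.

C14H14O3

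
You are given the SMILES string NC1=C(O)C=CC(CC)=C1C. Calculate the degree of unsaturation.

4

Molecular formula: C9H13NO.
DoU = (2C + 2 + N − H − X) / 2, where X is the halogen count and O/S are ignored.
    = (2·9 + 2 + 1 − 13 − 0) / 2 = 8 / 2 = 4.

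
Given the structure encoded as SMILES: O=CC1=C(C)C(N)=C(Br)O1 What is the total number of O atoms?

Scan the SMILES for O atoms (remember two-letter symbols like Cl and Br are single atoms).
Oxygen count: 2.

2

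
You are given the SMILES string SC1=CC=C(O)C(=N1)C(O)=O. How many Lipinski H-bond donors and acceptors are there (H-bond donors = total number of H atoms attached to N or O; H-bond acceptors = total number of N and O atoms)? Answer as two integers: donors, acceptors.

Donors: find every N or O and count the H atoms it carries.
  atom 6 (O): bond orders sum to 1 → 1 H
  atom 8 (N): bond orders sum to 3 → 0 H
  atom 10 (O): bond orders sum to 1 → 1 H
  atom 11 (O): bond orders sum to 2 → 0 H
Lipinski HBD = 2.
Acceptors: N atoms = 1, O atoms = 3 → HBA = 4.

2, 4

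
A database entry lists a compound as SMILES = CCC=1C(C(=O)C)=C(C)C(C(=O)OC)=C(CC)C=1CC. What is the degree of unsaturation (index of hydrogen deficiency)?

Molecular formula: C17H24O3.
DoU = (2C + 2 + N − H − X) / 2, where X is the halogen count and O/S are ignored.
    = (2·17 + 2 + 0 − 24 − 0) / 2 = 12 / 2 = 6.

6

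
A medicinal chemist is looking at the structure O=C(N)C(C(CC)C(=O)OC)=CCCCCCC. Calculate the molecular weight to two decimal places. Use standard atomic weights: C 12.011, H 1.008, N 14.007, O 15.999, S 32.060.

First, the molecular formula is C14H25NO3 (counting implicit H from valence).
  C: 14 × 12.011 = 168.154
  H: 25 × 1.008 = 25.200
  N: 1 × 14.007 = 14.007
  O: 3 × 15.999 = 47.997
Sum: 14×12.011 + 25×1.008 + 1×14.007 + 3×15.999 = 255.358 → 255.36 g/mol.

255.36 g/mol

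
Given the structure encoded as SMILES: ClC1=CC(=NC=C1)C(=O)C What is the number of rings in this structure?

1

In SMILES, each pair of matching ring-closure digits denotes one ring-closing bond; the number of such bonds equals the number of independent rings.
Ring-closure bonds here: 1.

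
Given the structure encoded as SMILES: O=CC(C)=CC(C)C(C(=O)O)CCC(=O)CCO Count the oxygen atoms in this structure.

5

Scan the SMILES for O atoms (remember two-letter symbols like Cl and Br are single atoms).
Oxygen count: 5.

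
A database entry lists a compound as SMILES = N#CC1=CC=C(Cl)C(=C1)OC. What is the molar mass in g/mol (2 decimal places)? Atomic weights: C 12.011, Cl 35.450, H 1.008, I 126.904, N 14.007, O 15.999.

167.59 g/mol

First, the molecular formula is C8H6ClNO (counting implicit H from valence).
  C: 8 × 12.011 = 96.088
  Cl: 1 × 35.450 = 35.450
  H: 6 × 1.008 = 6.048
  N: 1 × 14.007 = 14.007
  O: 1 × 15.999 = 15.999
Sum: 8×12.011 + 1×35.450 + 6×1.008 + 1×14.007 + 1×15.999 = 167.592 → 167.59 g/mol.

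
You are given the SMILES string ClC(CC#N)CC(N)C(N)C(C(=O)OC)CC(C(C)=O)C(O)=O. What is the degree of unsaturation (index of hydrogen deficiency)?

Degree of unsaturation = (number of rings) + (number of π bonds).
Ring closures in the SMILES: 0.
π bonds: 3 double bonds (each 1 DoU), 1 triple bond (each 2 DoU) → 5 DoU from unsaturation.
Total DoU = 0 + 5 = 5.

5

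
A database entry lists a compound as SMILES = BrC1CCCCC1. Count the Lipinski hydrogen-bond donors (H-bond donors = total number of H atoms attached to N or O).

0

Donors: find every N or O and count the H atoms it carries.
  (no N or O atoms present)
Lipinski HBD = 0.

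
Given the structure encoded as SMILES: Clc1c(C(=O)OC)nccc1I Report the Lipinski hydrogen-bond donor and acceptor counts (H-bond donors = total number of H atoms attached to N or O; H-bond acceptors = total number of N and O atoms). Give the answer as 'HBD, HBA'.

0, 3

Donors: find every N or O and count the H atoms it carries.
  atom 5 (O): bond orders sum to 2 → 0 H
  atom 6 (O): bond orders sum to 2 → 0 H
  atom 8 (N): bond orders sum to 3 → 0 H
Lipinski HBD = 0.
Acceptors: N atoms = 1, O atoms = 2 → HBA = 3.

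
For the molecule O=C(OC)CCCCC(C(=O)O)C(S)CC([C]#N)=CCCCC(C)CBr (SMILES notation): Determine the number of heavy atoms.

Every atom symbol written in the SMILES (organic subset) is one heavy atom; implicit H are not written.
Heavy atoms by element → Br:1, C:19, N:1, O:4, S:1.
Total: 26.

26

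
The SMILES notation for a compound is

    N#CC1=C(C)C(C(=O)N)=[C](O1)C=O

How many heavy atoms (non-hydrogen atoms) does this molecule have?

13

Every atom symbol written in the SMILES (organic subset) is one heavy atom; implicit H are not written.
Heavy atoms by element → C:8, N:2, O:3.
Total: 13.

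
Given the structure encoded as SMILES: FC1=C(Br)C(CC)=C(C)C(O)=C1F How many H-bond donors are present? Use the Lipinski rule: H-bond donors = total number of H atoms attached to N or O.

1

Donors: find every N or O and count the H atoms it carries.
  atom 11 (O): bond orders sum to 1 → 1 H
Lipinski HBD = 1.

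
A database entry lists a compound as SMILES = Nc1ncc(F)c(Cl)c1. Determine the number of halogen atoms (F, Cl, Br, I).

2

Halogen atoms appear at heavy-atom positions 6, 8 (1×Cl, 1×F).
Other groups present: 1 primary amine.
Halogen count: 2.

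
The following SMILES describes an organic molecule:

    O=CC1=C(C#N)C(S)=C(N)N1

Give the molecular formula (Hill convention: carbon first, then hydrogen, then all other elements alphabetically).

C6H5N3OS

Walk through each heavy atom and fill implicit hydrogens from standard valence (C 4, N 3, O 2, S 2, halogen 1):
  atom 1: O, bond orders sum to 2 (valence 2) → 0 H
  atom 2: C, bond orders sum to 3 (valence 4) → 1 H
  atom 3: C, bond orders sum to 4 (valence 4) → 0 H
  atom 4: C, bond orders sum to 4 (valence 4) → 0 H
  atom 5: C, bond orders sum to 4 (valence 4) → 0 H
  atom 6: N, bond orders sum to 3 (valence 3) → 0 H
  atom 7: C, bond orders sum to 4 (valence 4) → 0 H
  atom 8: S, bond orders sum to 1 (valence 2) → 1 H
  atom 9: C, bond orders sum to 4 (valence 4) → 0 H
  atom 10: N, bond orders sum to 1 (valence 3) → 2 H
  atom 11: N, bond orders sum to 2 (valence 3) → 1 H
Totals → C:6, H:5, N:3, O:1, S:1.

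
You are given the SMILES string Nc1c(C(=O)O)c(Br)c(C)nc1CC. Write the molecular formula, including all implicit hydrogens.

Walk through each heavy atom and fill implicit hydrogens from standard valence (C 4, N 3, O 2, S 2, halogen 1); for lowercase aromatic atoms, an aromatic c carries 1 H when it has two neighbours and 0 H with three, and aromatic n carries 0 H:
  atom 1: N, bond orders sum to 1 (valence 3) → 2 H
  atom 2: aromatic c, 3 neighbours → 0 H
  atom 3: aromatic c, 3 neighbours → 0 H
  atom 4: C, bond orders sum to 4 (valence 4) → 0 H
  atom 5: O, bond orders sum to 2 (valence 2) → 0 H
  atom 6: O, bond orders sum to 1 (valence 2) → 1 H
  atom 7: aromatic c, 3 neighbours → 0 H
  atom 8: Br (halogen, monovalent) → 0 H
  atom 9: aromatic c, 3 neighbours → 0 H
  atom 10: C, bond orders sum to 1 (valence 4) → 3 H
  atom 11: aromatic n, 2 neighbours → 0 H
  atom 12: aromatic c, 3 neighbours → 0 H
  atom 13: C, bond orders sum to 2 (valence 4) → 2 H
  atom 14: C, bond orders sum to 1 (valence 4) → 3 H
Totals → C:9, H:11, Br:1, N:2, O:2.

C9H11BrN2O2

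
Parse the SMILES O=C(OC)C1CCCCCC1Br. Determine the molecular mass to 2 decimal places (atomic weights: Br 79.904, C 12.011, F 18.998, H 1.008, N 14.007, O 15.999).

235.12 g/mol

First, the molecular formula is C9H15BrO2 (counting implicit H from valence).
  Br: 1 × 79.904 = 79.904
  C: 9 × 12.011 = 108.099
  H: 15 × 1.008 = 15.120
  O: 2 × 15.999 = 31.998
Sum: 1×79.904 + 9×12.011 + 15×1.008 + 2×15.999 = 235.121 → 235.12 g/mol.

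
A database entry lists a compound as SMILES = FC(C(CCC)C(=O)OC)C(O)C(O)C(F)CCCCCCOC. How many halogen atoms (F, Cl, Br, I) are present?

Halogen atoms appear at heavy-atom positions 1, 16 (2×F).
Other groups present: 1 ester, 1 ether, 2 hydroxyl.
Halogen count: 2.

2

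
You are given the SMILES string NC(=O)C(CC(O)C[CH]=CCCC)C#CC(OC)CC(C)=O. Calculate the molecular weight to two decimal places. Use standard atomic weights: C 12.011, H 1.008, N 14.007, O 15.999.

First, the molecular formula is C17H27NO4 (counting implicit H from valence).
  C: 17 × 12.011 = 204.187
  H: 27 × 1.008 = 27.216
  N: 1 × 14.007 = 14.007
  O: 4 × 15.999 = 63.996
Sum: 17×12.011 + 27×1.008 + 1×14.007 + 4×15.999 = 309.406 → 309.41 g/mol.

309.41 g/mol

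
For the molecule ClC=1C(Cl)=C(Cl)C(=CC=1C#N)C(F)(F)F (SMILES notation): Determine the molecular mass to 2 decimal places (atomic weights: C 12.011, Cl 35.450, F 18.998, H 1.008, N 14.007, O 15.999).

First, the molecular formula is C8HCl3F3N (counting implicit H from valence).
  C: 8 × 12.011 = 96.088
  Cl: 3 × 35.450 = 106.350
  F: 3 × 18.998 = 56.994
  H: 1 × 1.008 = 1.008
  N: 1 × 14.007 = 14.007
Sum: 8×12.011 + 3×35.450 + 3×18.998 + 1×1.008 + 1×14.007 = 274.447 → 274.45 g/mol.

274.45 g/mol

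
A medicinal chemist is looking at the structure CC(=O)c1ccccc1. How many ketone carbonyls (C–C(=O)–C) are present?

1

The ketone motif appears at heavy-atom position 2 in the SMILES.
Ketone count: 1.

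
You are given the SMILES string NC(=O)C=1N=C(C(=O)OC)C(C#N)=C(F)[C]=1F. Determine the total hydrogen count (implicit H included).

5

Walk through each heavy atom and fill implicit hydrogens from standard valence (C 4, N 3, O 2, S 2, halogen 1):
  atom 1: N, bond orders sum to 1 (valence 3) → 2 H
  atom 2: C, bond orders sum to 4 (valence 4) → 0 H
  atom 3: O, bond orders sum to 2 (valence 2) → 0 H
  atom 4: C, bond orders sum to 4 (valence 4) → 0 H
  atom 5: N, bond orders sum to 3 (valence 3) → 0 H
  atom 6: C, bond orders sum to 4 (valence 4) → 0 H
  atom 7: C, bond orders sum to 4 (valence 4) → 0 H
  atom 8: O, bond orders sum to 2 (valence 2) → 0 H
  atom 9: O, bond orders sum to 2 (valence 2) → 0 H
  atom 10: C, bond orders sum to 1 (valence 4) → 3 H
  atom 11: C, bond orders sum to 4 (valence 4) → 0 H
  atom 12: C, bond orders sum to 4 (valence 4) → 0 H
  atom 13: N, bond orders sum to 3 (valence 3) → 0 H
  atom 14: C, bond orders sum to 4 (valence 4) → 0 H
  atom 15: F (halogen, monovalent) → 0 H
  atom 16: C with explicit H count 0
  atom 17: F (halogen, monovalent) → 0 H
Total hydrogens: 5.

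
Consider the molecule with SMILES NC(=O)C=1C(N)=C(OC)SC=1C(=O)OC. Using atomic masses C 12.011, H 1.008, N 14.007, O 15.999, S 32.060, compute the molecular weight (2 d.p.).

230.24 g/mol

First, the molecular formula is C8H10N2O4S (counting implicit H from valence).
  C: 8 × 12.011 = 96.088
  H: 10 × 1.008 = 10.080
  N: 2 × 14.007 = 28.014
  O: 4 × 15.999 = 63.996
  S: 1 × 32.060 = 32.060
Sum: 8×12.011 + 10×1.008 + 2×14.007 + 4×15.999 + 1×32.060 = 230.238 → 230.24 g/mol.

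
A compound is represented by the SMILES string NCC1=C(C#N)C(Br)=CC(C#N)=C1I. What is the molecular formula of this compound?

Walk through each heavy atom and fill implicit hydrogens from standard valence (C 4, N 3, O 2, S 2, halogen 1):
  atom 1: N, bond orders sum to 1 (valence 3) → 2 H
  atom 2: C, bond orders sum to 2 (valence 4) → 2 H
  atom 3: C, bond orders sum to 4 (valence 4) → 0 H
  atom 4: C, bond orders sum to 4 (valence 4) → 0 H
  atom 5: C, bond orders sum to 4 (valence 4) → 0 H
  atom 6: N, bond orders sum to 3 (valence 3) → 0 H
  atom 7: C, bond orders sum to 4 (valence 4) → 0 H
  atom 8: Br (halogen, monovalent) → 0 H
  atom 9: C, bond orders sum to 3 (valence 4) → 1 H
  atom 10: C, bond orders sum to 4 (valence 4) → 0 H
  atom 11: C, bond orders sum to 4 (valence 4) → 0 H
  atom 12: N, bond orders sum to 3 (valence 3) → 0 H
  atom 13: C, bond orders sum to 4 (valence 4) → 0 H
  atom 14: I (halogen, monovalent) → 0 H
Totals → C:9, H:5, Br:1, I:1, N:3.
In Hill order: C9H5BrIN3.

C9H5BrIN3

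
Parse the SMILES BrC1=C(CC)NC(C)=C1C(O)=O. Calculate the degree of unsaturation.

4

Degree of unsaturation = (number of rings) + (number of π bonds).
Ring closures in the SMILES: 1.
π bonds: 3 double bonds (each 1 DoU) → 3 DoU from unsaturation.
Total DoU = 1 + 3 = 4.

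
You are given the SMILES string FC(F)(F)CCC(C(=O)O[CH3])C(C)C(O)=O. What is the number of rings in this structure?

In SMILES, each pair of matching ring-closure digits denotes one ring-closing bond; the number of such bonds equals the number of independent rings.
Ring-closure bonds here: 0.

0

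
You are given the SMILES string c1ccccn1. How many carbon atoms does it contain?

Count every carbon token in the SMILES (each C, including those in ring-closure positions and inside branches).
Carbon count: 5.

5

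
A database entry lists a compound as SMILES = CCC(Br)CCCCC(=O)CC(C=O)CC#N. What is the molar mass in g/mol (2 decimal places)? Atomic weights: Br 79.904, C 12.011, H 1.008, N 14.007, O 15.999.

First, the molecular formula is C13H20BrNO2 (counting implicit H from valence).
  Br: 1 × 79.904 = 79.904
  C: 13 × 12.011 = 156.143
  H: 20 × 1.008 = 20.160
  N: 1 × 14.007 = 14.007
  O: 2 × 15.999 = 31.998
Sum: 1×79.904 + 13×12.011 + 20×1.008 + 1×14.007 + 2×15.999 = 302.212 → 302.21 g/mol.

302.21 g/mol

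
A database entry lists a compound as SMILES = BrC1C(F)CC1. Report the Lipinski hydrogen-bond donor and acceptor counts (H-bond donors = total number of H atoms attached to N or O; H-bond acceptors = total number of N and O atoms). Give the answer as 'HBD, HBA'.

0, 0

Donors: find every N or O and count the H atoms it carries.
  (no N or O atoms present)
Lipinski HBD = 0.
Acceptors: N atoms = 0, O atoms = 0 → HBA = 0.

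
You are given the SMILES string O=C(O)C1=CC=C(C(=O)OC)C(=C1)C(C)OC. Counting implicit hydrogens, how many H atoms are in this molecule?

14

Walk through each heavy atom and fill implicit hydrogens from standard valence (C 4, N 3, O 2, S 2, halogen 1):
  atom 1: O, bond orders sum to 2 (valence 2) → 0 H
  atom 2: C, bond orders sum to 4 (valence 4) → 0 H
  atom 3: O, bond orders sum to 1 (valence 2) → 1 H
  atom 4: C, bond orders sum to 4 (valence 4) → 0 H
  atom 5: C, bond orders sum to 3 (valence 4) → 1 H
  atom 6: C, bond orders sum to 3 (valence 4) → 1 H
  atom 7: C, bond orders sum to 4 (valence 4) → 0 H
  atom 8: C, bond orders sum to 4 (valence 4) → 0 H
  atom 9: O, bond orders sum to 2 (valence 2) → 0 H
  atom 10: O, bond orders sum to 2 (valence 2) → 0 H
  atom 11: C, bond orders sum to 1 (valence 4) → 3 H
  atom 12: C, bond orders sum to 4 (valence 4) → 0 H
  atom 13: C, bond orders sum to 3 (valence 4) → 1 H
  atom 14: C, bond orders sum to 3 (valence 4) → 1 H
  atom 15: C, bond orders sum to 1 (valence 4) → 3 H
  atom 16: O, bond orders sum to 2 (valence 2) → 0 H
  atom 17: C, bond orders sum to 1 (valence 4) → 3 H
Total hydrogens: 14.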